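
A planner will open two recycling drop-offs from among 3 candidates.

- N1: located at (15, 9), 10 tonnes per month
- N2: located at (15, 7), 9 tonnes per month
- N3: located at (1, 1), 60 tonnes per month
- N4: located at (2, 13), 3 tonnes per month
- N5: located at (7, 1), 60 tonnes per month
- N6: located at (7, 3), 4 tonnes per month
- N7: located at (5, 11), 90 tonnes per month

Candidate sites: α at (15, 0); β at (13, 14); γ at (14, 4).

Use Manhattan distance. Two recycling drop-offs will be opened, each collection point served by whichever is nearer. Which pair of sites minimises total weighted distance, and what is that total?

Evaluate every pair (each demand assigned to the nearer of the two):
  {α, β}: total = 2643
  {β, γ}: total = 2714
  {α, γ}: total = 3071
Best pair: {α, β} with total 2643.

{α, β}, total 2643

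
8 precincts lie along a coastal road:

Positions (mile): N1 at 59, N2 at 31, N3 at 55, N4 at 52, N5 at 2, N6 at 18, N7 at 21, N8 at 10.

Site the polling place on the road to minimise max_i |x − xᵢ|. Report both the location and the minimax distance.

The 1-center on a line is the midpoint of the two extreme points: leftmost at 2, rightmost at 59.
Optimal location = (2 + 59)/2 = 30.5; maximum distance = (59 − 2)/2 = 28.5.

location 30.5, max distance 28.5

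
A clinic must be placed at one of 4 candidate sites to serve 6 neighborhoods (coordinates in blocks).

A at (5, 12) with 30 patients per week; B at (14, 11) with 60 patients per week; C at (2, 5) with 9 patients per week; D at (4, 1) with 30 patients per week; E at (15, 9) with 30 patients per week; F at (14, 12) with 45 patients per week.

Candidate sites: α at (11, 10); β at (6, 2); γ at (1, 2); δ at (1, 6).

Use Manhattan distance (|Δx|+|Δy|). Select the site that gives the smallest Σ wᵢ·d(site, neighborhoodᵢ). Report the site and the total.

Total weighted distance at each candidate:
  α (11, 10): total = 1461
  β (6, 2): total = 2793
  γ (1, 2): total = 3561
  δ (1, 6): total = 3003
Minimum is at α with total 1461 blocks.

α, total 1461 blocks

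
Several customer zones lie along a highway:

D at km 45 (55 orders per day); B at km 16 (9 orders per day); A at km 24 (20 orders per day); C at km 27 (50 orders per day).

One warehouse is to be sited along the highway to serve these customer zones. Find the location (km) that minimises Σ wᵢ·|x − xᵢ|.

x = 27

For a sum of weighted absolute distances on a line, the optimum is the weighted median (not the mean). Total weight W = 134; half-weight = 67.
Sort by position and accumulate weight:
  km 16 (B, w=9) → cum 9
  km 24 (A, w=20) → cum 29
  km 27 (C, w=50) → cum 79  ≥ 67 → median here
  km 45 (D, w=55) → cum 134
Optimal location: km 27.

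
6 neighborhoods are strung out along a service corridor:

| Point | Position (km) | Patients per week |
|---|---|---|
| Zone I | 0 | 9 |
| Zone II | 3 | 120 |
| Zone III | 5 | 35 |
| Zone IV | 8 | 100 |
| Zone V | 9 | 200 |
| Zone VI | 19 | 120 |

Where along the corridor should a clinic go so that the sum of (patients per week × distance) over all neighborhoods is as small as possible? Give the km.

For a sum of weighted absolute distances on a line, the optimum is the weighted median (not the mean). Total weight W = 584; half-weight = 292.
Sort by position and accumulate weight:
  km 0 (Zone I, w=9) → cum 9
  km 3 (Zone II, w=120) → cum 129
  km 5 (Zone III, w=35) → cum 164
  km 8 (Zone IV, w=100) → cum 264
  km 9 (Zone V, w=200) → cum 464  ≥ 292 → median here
  km 19 (Zone VI, w=120) → cum 584
Optimal location: km 9.

x = 9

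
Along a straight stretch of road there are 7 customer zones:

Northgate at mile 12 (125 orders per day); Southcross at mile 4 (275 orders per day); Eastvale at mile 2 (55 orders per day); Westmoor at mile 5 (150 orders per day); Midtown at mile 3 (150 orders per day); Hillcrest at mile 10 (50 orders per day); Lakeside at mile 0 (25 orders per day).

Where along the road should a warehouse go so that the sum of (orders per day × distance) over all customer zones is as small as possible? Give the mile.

For a sum of weighted absolute distances on a line, the optimum is the weighted median (not the mean). Total weight W = 830; half-weight = 415.
Sort by position and accumulate weight:
  mile 0 (Lakeside, w=25) → cum 25
  mile 2 (Eastvale, w=55) → cum 80
  mile 3 (Midtown, w=150) → cum 230
  mile 4 (Southcross, w=275) → cum 505  ≥ 415 → median here
  mile 5 (Westmoor, w=150) → cum 655
  mile 10 (Hillcrest, w=50) → cum 705
  mile 12 (Northgate, w=125) → cum 830
Optimal location: mile 4.

x = 4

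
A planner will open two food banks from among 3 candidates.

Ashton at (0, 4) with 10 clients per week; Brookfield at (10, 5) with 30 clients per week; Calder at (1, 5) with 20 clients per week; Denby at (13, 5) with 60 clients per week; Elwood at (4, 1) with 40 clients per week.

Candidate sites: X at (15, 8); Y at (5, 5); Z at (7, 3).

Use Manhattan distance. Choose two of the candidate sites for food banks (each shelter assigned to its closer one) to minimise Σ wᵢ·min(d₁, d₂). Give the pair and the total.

Evaluate every pair (each demand assigned to the nearer of the two):
  {X, Y}: total = 790
  {X, Z}: total = 890
  {Y, Z}: total = 970
Best pair: {X, Y} with total 790.

{X, Y}, total 790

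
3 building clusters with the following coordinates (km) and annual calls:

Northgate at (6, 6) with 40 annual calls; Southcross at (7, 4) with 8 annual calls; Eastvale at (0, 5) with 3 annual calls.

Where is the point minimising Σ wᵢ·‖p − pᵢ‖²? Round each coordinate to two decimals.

The minimiser of Σwᵢ‖p−pᵢ‖² is the weighted centroid p* = (Σwᵢpᵢ)/(Σwᵢ).
Σwᵢ = 51.
Σwᵢxᵢ = 40·6 + 8·7 + 3·0 = 296.
Σwᵢyᵢ = 40·6 + 8·4 + 3·5 = 287.
x* = 296/51 = 5.80, y* = 287/51 = 5.63.

(5.80, 5.63)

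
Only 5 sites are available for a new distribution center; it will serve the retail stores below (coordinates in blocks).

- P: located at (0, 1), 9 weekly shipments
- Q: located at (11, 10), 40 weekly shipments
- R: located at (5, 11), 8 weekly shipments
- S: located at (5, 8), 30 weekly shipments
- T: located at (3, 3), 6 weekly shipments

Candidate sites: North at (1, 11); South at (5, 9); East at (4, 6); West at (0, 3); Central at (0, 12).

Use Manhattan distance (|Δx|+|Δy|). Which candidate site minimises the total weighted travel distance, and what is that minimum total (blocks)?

Total weighted distance at each candidate:
  North (1, 11): total = 841
  South (5, 9): total = 491
  East (4, 6): total = 683
  West (0, 3): total = 1160
  Central (0, 12): total = 1009
Minimum is at South with total 491 blocks.

South, total 491 blocks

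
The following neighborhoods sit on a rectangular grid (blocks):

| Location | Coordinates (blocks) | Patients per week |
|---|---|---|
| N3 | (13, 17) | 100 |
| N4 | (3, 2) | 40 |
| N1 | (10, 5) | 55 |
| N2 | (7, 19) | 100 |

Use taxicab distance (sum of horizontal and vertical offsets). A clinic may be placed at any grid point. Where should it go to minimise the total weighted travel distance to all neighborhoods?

(10, 17)

Manhattan distance separates: Σwᵢ(|x−xᵢ|+|y−yᵢ|) = Σwᵢ|x−xᵢ| + Σwᵢ|y−yᵢ|, so x and y are optimised independently as 1-D weighted medians.
Total weight W = 295; half = 147.5.
x-coordinate, sorted with cumulative weight:
  x=3 (N4, w=40) cum 40
  x=7 (N2, w=100) cum 140
  x=10 (N1, w=55) cum 195  ← median
  x=13 (N3, w=100) cum 295
⇒ x* = 10
y-coordinate, sorted with cumulative weight:
  y=2 (N4, w=40) cum 40
  y=5 (N1, w=55) cum 95
  y=17 (N3, w=100) cum 195  ← median
  y=19 (N2, w=100) cum 295
⇒ y* = 17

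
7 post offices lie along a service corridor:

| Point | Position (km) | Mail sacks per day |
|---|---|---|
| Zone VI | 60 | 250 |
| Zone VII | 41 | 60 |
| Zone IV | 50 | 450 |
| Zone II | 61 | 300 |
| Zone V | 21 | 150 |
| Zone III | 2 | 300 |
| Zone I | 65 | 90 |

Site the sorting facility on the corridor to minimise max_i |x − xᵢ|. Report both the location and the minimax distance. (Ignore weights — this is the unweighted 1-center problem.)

The 1-center on a line is the midpoint of the two extreme points: leftmost at 2, rightmost at 65.
Optimal location = (2 + 65)/2 = 33.5; maximum distance = (65 − 2)/2 = 31.5.

location 33.5, max distance 31.5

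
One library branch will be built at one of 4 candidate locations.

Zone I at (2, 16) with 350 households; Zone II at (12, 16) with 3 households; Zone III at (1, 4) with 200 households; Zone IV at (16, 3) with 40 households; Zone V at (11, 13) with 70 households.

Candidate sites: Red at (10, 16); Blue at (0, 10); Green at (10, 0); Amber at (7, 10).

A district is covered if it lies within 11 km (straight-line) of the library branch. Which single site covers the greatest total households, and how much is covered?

Amber, covering 623

Coverage radius r = 11 km; a point is covered iff (Δx)²+(Δy)² ≤ 11² = 121.
  Red (10, 16): covers {Zone I, Zone II, Zone V} → 423
  Blue (0, 10): covers {Zone I, Zone III} → 550
  Green (10, 0): covers {Zone III, Zone IV} → 240
  Amber (7, 10): covers {Zone I, Zone II, Zone III, Zone V} → 623
Maximum coverage at Amber: 623 households.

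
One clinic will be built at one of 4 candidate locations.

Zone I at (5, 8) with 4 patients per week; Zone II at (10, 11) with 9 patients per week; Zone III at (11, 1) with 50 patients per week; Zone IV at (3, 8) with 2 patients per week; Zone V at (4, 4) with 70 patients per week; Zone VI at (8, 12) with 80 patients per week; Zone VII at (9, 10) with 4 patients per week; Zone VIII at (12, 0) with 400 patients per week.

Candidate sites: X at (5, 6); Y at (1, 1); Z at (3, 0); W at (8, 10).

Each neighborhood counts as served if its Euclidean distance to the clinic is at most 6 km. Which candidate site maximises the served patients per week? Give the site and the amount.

W, covering 99

Coverage radius r = 6 km; a point is covered iff (Δx)²+(Δy)² ≤ 6² = 36.
  X (5, 6): covers {Zone I, Zone IV, Zone V, Zone VII} → 80
  Y (1, 1): covers {Zone V} → 70
  Z (3, 0): covers {Zone V} → 70
  W (8, 10): covers {Zone I, Zone II, Zone IV, Zone VI, Zone VII} → 99
Maximum coverage at W: 99 patients per week.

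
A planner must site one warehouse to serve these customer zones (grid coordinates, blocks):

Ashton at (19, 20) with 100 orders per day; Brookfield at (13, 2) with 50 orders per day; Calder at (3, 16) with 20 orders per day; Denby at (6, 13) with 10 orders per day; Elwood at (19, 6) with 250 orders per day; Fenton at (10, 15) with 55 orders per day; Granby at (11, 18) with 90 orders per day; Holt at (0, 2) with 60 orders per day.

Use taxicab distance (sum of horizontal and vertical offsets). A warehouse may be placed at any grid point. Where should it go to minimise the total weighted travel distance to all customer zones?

(19, 6)

Manhattan distance separates: Σwᵢ(|x−xᵢ|+|y−yᵢ|) = Σwᵢ|x−xᵢ| + Σwᵢ|y−yᵢ|, so x and y are optimised independently as 1-D weighted medians.
Total weight W = 635; half = 317.5.
x-coordinate, sorted with cumulative weight:
  x=0 (Holt, w=60) cum 60
  x=3 (Calder, w=20) cum 80
  x=6 (Denby, w=10) cum 90
  x=10 (Fenton, w=55) cum 145
  x=11 (Granby, w=90) cum 235
  x=13 (Brookfield, w=50) cum 285
  x=19 (Ashton, w=100) cum 385  ← median
  x=19 (Elwood, w=250) cum 635
⇒ x* = 19
y-coordinate, sorted with cumulative weight:
  y=2 (Brookfield, w=50) cum 50
  y=2 (Holt, w=60) cum 110
  y=6 (Elwood, w=250) cum 360  ← median
  y=13 (Denby, w=10) cum 370
  y=15 (Fenton, w=55) cum 425
  y=16 (Calder, w=20) cum 445
  y=18 (Granby, w=90) cum 535
  y=20 (Ashton, w=100) cum 635
⇒ y* = 6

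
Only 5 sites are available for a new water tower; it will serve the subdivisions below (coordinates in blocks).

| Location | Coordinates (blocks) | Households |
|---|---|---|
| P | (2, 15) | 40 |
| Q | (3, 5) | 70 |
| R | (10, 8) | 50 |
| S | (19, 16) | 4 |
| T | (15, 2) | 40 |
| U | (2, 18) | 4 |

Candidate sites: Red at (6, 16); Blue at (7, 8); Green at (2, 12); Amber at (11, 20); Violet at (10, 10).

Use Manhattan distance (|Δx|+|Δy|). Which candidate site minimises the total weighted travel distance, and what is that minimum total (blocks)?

Blue, total 1820 blocks

Total weighted distance at each candidate:
  Red (6, 16): total = 2776
  Blue (7, 8): total = 1820
  Green (2, 12): total = 2308
  Amber (11, 20): total = 3792
  Violet (10, 10): total = 2104
Minimum is at Blue with total 1820 blocks.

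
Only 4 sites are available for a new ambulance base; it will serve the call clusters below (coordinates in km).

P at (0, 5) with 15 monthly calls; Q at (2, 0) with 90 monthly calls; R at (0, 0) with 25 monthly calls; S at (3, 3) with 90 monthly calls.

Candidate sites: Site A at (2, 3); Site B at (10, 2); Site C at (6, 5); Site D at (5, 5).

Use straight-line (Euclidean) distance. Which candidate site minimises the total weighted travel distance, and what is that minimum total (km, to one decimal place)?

Total weighted distance at each candidate:
  Site A (2, 3): total = 492.6
  Site B (10, 2): total = 1790.1
  Site C (6, 5): total = 1186.0
  Site D (5, 5): total = 1031.1
Minimum is at Site A with total 492.6 km.

Site A, total 492.6 km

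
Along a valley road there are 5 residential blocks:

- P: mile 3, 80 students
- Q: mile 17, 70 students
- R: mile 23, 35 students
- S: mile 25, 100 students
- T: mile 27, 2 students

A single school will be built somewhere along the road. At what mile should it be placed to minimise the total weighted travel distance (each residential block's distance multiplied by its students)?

x = 17

For a sum of weighted absolute distances on a line, the optimum is the weighted median (not the mean). Total weight W = 287; half-weight = 143.5.
Sort by position and accumulate weight:
  mile 3 (P, w=80) → cum 80
  mile 17 (Q, w=70) → cum 150  ≥ 143.5 → median here
  mile 23 (R, w=35) → cum 185
  mile 25 (S, w=100) → cum 285
  mile 27 (T, w=2) → cum 287
Optimal location: mile 17.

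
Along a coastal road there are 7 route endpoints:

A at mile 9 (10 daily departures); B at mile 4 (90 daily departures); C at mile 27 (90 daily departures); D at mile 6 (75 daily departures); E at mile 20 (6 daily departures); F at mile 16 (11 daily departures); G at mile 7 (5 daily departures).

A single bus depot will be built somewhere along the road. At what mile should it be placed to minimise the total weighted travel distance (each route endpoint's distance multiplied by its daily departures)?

For a sum of weighted absolute distances on a line, the optimum is the weighted median (not the mean). Total weight W = 287; half-weight = 143.5.
Sort by position and accumulate weight:
  mile 4 (B, w=90) → cum 90
  mile 6 (D, w=75) → cum 165  ≥ 143.5 → median here
  mile 7 (G, w=5) → cum 170
  mile 9 (A, w=10) → cum 180
  mile 16 (F, w=11) → cum 191
  mile 20 (E, w=6) → cum 197
  mile 27 (C, w=90) → cum 287
Optimal location: mile 6.

x = 6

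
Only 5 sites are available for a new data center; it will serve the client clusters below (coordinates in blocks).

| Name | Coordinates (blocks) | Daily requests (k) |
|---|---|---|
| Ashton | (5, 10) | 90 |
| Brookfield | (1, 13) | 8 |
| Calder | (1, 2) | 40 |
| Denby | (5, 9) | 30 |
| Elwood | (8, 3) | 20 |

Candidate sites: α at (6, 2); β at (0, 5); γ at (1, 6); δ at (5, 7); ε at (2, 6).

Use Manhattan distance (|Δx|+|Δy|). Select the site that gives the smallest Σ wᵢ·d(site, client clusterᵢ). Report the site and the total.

Total weighted distance at each candidate:
  α (6, 2): total = 1438
  β (0, 5): total = 1602
  γ (1, 6): total = 1346
  δ (5, 7): total = 910
  ε (2, 6): total = 1254
Minimum is at δ with total 910 blocks.

δ, total 910 blocks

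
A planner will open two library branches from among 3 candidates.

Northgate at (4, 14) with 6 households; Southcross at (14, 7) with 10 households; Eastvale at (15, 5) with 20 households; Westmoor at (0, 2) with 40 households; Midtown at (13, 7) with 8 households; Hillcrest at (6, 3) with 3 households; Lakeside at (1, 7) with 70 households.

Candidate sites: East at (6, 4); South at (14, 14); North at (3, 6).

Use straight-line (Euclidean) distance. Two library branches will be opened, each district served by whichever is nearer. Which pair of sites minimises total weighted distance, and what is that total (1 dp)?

{South, North}, total 725.3

Evaluate every pair (each demand assigned to the nearer of the two):
  {South, North}: total = 725.3
  {East, North}: total = 735.4
  {East, South}: total = 1031.8
Best pair: {South, North} with total 725.3.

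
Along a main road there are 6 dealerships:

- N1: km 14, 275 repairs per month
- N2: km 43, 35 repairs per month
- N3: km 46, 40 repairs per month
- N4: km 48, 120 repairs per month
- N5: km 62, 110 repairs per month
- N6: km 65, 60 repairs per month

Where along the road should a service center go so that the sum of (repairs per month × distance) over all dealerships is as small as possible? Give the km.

For a sum of weighted absolute distances on a line, the optimum is the weighted median (not the mean). Total weight W = 640; half-weight = 320.
Sort by position and accumulate weight:
  km 14 (N1, w=275) → cum 275
  km 43 (N2, w=35) → cum 310
  km 46 (N3, w=40) → cum 350  ≥ 320 → median here
  km 48 (N4, w=120) → cum 470
  km 62 (N5, w=110) → cum 580
  km 65 (N6, w=60) → cum 640
Optimal location: km 46.

x = 46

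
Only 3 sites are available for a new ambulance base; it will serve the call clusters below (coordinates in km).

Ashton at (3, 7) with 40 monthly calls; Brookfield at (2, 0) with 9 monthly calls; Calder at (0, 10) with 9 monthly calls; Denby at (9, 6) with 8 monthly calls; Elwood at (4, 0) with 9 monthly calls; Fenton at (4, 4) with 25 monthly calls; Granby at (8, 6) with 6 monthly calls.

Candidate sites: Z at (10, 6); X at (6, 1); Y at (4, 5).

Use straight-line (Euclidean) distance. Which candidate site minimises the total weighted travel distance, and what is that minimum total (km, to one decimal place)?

Y, total 331.1 km

Total weighted distance at each candidate:
  Z (10, 6): total = 724.3
  X (6, 1): total = 592.0
  Y (4, 5): total = 331.1
Minimum is at Y with total 331.1 km.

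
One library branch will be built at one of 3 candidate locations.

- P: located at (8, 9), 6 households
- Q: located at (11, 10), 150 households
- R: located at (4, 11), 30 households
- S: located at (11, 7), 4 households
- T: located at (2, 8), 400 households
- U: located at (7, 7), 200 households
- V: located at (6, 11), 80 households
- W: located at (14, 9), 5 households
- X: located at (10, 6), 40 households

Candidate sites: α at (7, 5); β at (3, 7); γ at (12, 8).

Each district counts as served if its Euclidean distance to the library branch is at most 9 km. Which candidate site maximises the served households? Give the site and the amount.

Coverage radius r = 9 km; a point is covered iff (Δx)²+(Δy)² ≤ 9² = 81.
  α (7, 5): covers {P, Q, R, S, T, U, V, W, X} → 915
  β (3, 7): covers {P, Q, R, S, T, U, V, X} → 910
  γ (12, 8): covers {P, Q, R, S, U, V, W, X} → 515
Maximum coverage at α: 915 households.

α, covering 915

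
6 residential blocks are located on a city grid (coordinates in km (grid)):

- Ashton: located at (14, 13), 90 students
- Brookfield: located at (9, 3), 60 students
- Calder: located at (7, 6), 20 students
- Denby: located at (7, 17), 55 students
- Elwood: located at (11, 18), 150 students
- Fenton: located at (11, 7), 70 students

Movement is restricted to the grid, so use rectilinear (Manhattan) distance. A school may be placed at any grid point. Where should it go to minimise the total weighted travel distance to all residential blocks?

Manhattan distance separates: Σwᵢ(|x−xᵢ|+|y−yᵢ|) = Σwᵢ|x−xᵢ| + Σwᵢ|y−yᵢ|, so x and y are optimised independently as 1-D weighted medians.
Total weight W = 445; half = 222.5.
x-coordinate, sorted with cumulative weight:
  x=7 (Calder, w=20) cum 20
  x=7 (Denby, w=55) cum 75
  x=9 (Brookfield, w=60) cum 135
  x=11 (Elwood, w=150) cum 285  ← median
  x=11 (Fenton, w=70) cum 355
  x=14 (Ashton, w=90) cum 445
⇒ x* = 11
y-coordinate, sorted with cumulative weight:
  y=3 (Brookfield, w=60) cum 60
  y=6 (Calder, w=20) cum 80
  y=7 (Fenton, w=70) cum 150
  y=13 (Ashton, w=90) cum 240  ← median
  y=17 (Denby, w=55) cum 295
  y=18 (Elwood, w=150) cum 445
⇒ y* = 13

(11, 13)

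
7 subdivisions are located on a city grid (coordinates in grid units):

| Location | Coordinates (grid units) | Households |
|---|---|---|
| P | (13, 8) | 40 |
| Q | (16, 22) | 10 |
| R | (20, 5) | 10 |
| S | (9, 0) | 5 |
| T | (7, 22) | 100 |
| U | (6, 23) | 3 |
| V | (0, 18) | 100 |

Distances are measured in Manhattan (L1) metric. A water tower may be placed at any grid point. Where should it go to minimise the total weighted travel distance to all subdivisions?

Manhattan distance separates: Σwᵢ(|x−xᵢ|+|y−yᵢ|) = Σwᵢ|x−xᵢ| + Σwᵢ|y−yᵢ|, so x and y are optimised independently as 1-D weighted medians.
Total weight W = 268; half = 134.
x-coordinate, sorted with cumulative weight:
  x=0 (V, w=100) cum 100
  x=6 (U, w=3) cum 103
  x=7 (T, w=100) cum 203  ← median
  x=9 (S, w=5) cum 208
  x=13 (P, w=40) cum 248
  x=16 (Q, w=10) cum 258
  x=20 (R, w=10) cum 268
⇒ x* = 7
y-coordinate, sorted with cumulative weight:
  y=0 (S, w=5) cum 5
  y=5 (R, w=10) cum 15
  y=8 (P, w=40) cum 55
  y=18 (V, w=100) cum 155  ← median
  y=22 (Q, w=10) cum 165
  y=22 (T, w=100) cum 265
  y=23 (U, w=3) cum 268
⇒ y* = 18

(7, 18)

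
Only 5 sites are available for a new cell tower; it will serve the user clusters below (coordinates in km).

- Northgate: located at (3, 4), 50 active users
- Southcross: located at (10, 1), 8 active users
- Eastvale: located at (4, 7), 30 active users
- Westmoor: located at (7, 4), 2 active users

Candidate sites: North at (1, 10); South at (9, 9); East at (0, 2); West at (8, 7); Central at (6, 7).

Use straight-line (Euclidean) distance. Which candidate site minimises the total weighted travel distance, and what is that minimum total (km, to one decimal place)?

Total weighted distance at each candidate:
  North (1, 10): total = 562.3
  South (9, 9): total = 627.3
  East (0, 2): total = 467.3
  West (8, 7): total = 468.5
  Central (6, 7): total = 336.1
Minimum is at Central with total 336.1 km.

Central, total 336.1 km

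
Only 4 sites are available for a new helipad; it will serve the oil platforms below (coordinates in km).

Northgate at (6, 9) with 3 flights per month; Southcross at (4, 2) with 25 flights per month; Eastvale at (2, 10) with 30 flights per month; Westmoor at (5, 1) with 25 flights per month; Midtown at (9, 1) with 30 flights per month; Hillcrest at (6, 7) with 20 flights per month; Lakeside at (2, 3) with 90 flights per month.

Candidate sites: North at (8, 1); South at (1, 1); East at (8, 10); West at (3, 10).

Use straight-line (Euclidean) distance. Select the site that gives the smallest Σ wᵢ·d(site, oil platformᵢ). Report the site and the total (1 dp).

Total weighted distance at each candidate:
  North (8, 1): total = 1253.0
  South (1, 1): total = 1076.5
  East (8, 10): total = 1821.0
  West (3, 10): total = 1517.3
Minimum is at South with total 1076.5 km.

South, total 1076.5 km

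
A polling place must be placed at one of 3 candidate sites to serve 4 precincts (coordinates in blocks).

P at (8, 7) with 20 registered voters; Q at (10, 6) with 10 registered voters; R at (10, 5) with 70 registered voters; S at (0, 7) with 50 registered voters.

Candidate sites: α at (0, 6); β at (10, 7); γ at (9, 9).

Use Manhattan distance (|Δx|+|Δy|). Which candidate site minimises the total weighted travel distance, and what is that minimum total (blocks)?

β, total 690 blocks

Total weighted distance at each candidate:
  α (0, 6): total = 1100
  β (10, 7): total = 690
  γ (9, 9): total = 1000
Minimum is at β with total 690 blocks.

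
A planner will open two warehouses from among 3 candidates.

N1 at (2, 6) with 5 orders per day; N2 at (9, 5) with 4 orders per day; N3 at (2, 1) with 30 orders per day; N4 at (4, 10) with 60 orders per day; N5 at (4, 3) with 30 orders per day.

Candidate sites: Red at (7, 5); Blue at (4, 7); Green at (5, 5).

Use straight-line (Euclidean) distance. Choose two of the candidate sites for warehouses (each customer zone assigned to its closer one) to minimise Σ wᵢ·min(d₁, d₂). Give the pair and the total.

Evaluate every pair (each demand assigned to the nearer of the two):
  {Blue, Green}: total = 424.3
  {Red, Blue}: total = 497.1
  {Red, Green}: total = 546.8
Best pair: {Blue, Green} with total 424.3.

{Blue, Green}, total 424.3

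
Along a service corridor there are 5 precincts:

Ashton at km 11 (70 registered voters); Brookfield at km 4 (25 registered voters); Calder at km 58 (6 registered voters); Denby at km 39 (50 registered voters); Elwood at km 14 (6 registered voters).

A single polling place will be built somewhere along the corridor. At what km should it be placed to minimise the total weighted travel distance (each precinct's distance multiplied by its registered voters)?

For a sum of weighted absolute distances on a line, the optimum is the weighted median (not the mean). Total weight W = 157; half-weight = 78.5.
Sort by position and accumulate weight:
  km 4 (Brookfield, w=25) → cum 25
  km 11 (Ashton, w=70) → cum 95  ≥ 78.5 → median here
  km 14 (Elwood, w=6) → cum 101
  km 39 (Denby, w=50) → cum 151
  km 58 (Calder, w=6) → cum 157
Optimal location: km 11.

x = 11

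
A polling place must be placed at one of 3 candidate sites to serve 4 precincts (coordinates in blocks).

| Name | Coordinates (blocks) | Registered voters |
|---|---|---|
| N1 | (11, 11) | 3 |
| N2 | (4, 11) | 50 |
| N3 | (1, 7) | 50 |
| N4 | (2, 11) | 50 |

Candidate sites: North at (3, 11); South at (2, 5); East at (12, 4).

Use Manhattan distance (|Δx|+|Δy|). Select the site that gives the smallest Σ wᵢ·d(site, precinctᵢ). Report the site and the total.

North, total 424 blocks

Total weighted distance at each candidate:
  North (3, 11): total = 424
  South (2, 5): total = 895
  East (12, 4): total = 2324
Minimum is at North with total 424 blocks.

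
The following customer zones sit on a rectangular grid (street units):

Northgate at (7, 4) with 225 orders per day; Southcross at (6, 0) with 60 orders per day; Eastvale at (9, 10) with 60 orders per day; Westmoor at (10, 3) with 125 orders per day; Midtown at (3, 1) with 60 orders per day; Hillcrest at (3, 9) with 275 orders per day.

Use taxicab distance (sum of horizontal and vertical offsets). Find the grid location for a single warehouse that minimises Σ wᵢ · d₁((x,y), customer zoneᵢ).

Manhattan distance separates: Σwᵢ(|x−xᵢ|+|y−yᵢ|) = Σwᵢ|x−xᵢ| + Σwᵢ|y−yᵢ|, so x and y are optimised independently as 1-D weighted medians.
Total weight W = 805; half = 402.5.
x-coordinate, sorted with cumulative weight:
  x=3 (Midtown, w=60) cum 60
  x=3 (Hillcrest, w=275) cum 335
  x=6 (Southcross, w=60) cum 395
  x=7 (Northgate, w=225) cum 620  ← median
  x=9 (Eastvale, w=60) cum 680
  x=10 (Westmoor, w=125) cum 805
⇒ x* = 7
y-coordinate, sorted with cumulative weight:
  y=0 (Southcross, w=60) cum 60
  y=1 (Midtown, w=60) cum 120
  y=3 (Westmoor, w=125) cum 245
  y=4 (Northgate, w=225) cum 470  ← median
  y=9 (Hillcrest, w=275) cum 745
  y=10 (Eastvale, w=60) cum 805
⇒ y* = 4

(7, 4)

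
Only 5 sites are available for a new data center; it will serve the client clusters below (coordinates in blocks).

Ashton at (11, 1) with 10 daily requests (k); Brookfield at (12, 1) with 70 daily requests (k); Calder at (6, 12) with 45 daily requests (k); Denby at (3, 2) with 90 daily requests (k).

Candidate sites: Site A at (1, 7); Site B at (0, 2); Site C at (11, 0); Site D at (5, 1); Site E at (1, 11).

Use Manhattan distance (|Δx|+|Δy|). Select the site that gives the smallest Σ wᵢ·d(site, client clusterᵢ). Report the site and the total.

Site D, total 1360 blocks

Total weighted distance at each candidate:
  Site A (1, 7): total = 2430
  Site B (0, 2): total = 2020
  Site C (11, 0): total = 1815
  Site D (5, 1): total = 1360
  Site E (1, 11): total = 2930
Minimum is at Site D with total 1360 blocks.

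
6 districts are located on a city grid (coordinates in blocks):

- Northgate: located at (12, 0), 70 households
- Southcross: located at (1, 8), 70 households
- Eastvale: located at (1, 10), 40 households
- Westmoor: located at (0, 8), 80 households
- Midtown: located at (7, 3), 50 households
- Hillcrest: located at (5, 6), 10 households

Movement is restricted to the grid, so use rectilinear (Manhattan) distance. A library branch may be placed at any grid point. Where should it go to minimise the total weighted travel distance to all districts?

Manhattan distance separates: Σwᵢ(|x−xᵢ|+|y−yᵢ|) = Σwᵢ|x−xᵢ| + Σwᵢ|y−yᵢ|, so x and y are optimised independently as 1-D weighted medians.
Total weight W = 320; half = 160.
x-coordinate, sorted with cumulative weight:
  x=0 (Westmoor, w=80) cum 80
  x=1 (Southcross, w=70) cum 150
  x=1 (Eastvale, w=40) cum 190  ← median
  x=5 (Hillcrest, w=10) cum 200
  x=7 (Midtown, w=50) cum 250
  x=12 (Northgate, w=70) cum 320
⇒ x* = 1
y-coordinate, sorted with cumulative weight:
  y=0 (Northgate, w=70) cum 70
  y=3 (Midtown, w=50) cum 120
  y=6 (Hillcrest, w=10) cum 130
  y=8 (Southcross, w=70) cum 200  ← median
  y=8 (Westmoor, w=80) cum 280
  y=10 (Eastvale, w=40) cum 320
⇒ y* = 8

(1, 8)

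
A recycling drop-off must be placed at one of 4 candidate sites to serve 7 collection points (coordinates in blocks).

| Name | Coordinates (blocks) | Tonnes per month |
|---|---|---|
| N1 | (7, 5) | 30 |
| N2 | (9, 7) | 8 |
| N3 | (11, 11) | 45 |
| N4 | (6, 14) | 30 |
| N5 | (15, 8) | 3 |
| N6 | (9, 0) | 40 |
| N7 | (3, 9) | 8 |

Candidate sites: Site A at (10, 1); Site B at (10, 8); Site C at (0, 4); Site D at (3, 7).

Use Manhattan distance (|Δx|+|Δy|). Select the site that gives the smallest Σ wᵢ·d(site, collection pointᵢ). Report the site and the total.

Site B, total 1115 blocks

Total weighted distance at each candidate:
  Site A (10, 1): total = 1507
  Site B (10, 8): total = 1115
  Site C (0, 4): total = 2267
  Site D (3, 7): total = 1643
Minimum is at Site B with total 1115 blocks.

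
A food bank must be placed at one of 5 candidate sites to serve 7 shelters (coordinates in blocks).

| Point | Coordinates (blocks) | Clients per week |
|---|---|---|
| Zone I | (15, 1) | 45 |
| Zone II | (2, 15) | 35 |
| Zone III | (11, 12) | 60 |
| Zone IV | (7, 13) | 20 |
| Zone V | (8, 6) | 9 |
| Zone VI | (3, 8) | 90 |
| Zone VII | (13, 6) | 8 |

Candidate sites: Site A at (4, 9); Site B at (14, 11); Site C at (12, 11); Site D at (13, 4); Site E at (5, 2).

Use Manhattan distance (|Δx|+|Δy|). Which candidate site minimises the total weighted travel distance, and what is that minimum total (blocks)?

Total weighted distance at each candidate:
  Site A (4, 9): total = 2214
  Site B (14, 11): total = 2882
  Site C (12, 11): total = 2544
  Site D (13, 4): total = 3234
  Site E (5, 2): total = 3154
Minimum is at Site A with total 2214 blocks.

Site A, total 2214 blocks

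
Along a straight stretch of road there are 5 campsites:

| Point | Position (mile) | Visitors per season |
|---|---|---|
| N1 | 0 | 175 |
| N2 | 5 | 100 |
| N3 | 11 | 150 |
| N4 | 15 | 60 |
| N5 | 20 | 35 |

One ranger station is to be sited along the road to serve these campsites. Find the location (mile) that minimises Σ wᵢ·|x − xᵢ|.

x = 5

For a sum of weighted absolute distances on a line, the optimum is the weighted median (not the mean). Total weight W = 520; half-weight = 260.
Sort by position and accumulate weight:
  mile 0 (N1, w=175) → cum 175
  mile 5 (N2, w=100) → cum 275  ≥ 260 → median here
  mile 11 (N3, w=150) → cum 425
  mile 15 (N4, w=60) → cum 485
  mile 20 (N5, w=35) → cum 520
Optimal location: mile 5.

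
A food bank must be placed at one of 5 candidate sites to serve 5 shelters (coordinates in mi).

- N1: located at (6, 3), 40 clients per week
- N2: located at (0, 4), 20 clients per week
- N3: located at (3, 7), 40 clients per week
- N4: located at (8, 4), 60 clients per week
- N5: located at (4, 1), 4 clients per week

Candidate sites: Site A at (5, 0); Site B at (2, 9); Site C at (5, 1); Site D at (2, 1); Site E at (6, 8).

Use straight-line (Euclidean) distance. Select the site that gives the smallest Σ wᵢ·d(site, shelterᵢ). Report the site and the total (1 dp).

Site C, total 717.6 mi

Total weighted distance at each candidate:
  Site A (5, 0): total = 851.4
  Site B (2, 9): total = 987.2
  Site C (5, 1): total = 717.6
  Site D (2, 1): total = 904.8
  Site E (6, 8): total = 768.2
Minimum is at Site C with total 717.6 mi.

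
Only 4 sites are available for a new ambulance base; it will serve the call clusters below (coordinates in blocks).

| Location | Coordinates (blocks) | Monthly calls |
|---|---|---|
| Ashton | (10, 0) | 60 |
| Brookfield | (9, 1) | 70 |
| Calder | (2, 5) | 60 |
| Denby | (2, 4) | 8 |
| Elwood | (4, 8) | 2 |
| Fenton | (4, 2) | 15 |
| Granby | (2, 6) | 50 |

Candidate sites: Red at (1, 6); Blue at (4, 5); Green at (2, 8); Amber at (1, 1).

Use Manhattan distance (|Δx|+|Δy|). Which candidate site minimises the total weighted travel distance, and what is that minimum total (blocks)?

Blue, total 1635 blocks

Total weighted distance at each candidate:
  Red (1, 6): total = 2119
  Blue (4, 5): total = 1635
  Green (2, 8): total = 2376
  Amber (1, 1): total = 1872
Minimum is at Blue with total 1635 blocks.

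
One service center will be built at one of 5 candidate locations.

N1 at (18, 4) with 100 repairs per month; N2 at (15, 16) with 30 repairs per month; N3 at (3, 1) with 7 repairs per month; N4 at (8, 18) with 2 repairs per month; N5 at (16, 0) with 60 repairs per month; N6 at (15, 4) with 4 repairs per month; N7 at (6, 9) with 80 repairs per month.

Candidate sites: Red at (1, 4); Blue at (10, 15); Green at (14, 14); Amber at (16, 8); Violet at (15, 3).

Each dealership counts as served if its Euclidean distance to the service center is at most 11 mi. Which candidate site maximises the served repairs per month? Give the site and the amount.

Coverage radius r = 11 mi; a point is covered iff (Δx)²+(Δy)² ≤ 11² = 121.
  Red (1, 4): covers {N3, N7} → 87
  Blue (10, 15): covers {N2, N4, N7} → 112
  Green (14, 14): covers {N1, N2, N4, N6, N7} → 216
  Amber (16, 8): covers {N1, N2, N5, N6, N7} → 274
  Violet (15, 3): covers {N1, N5, N6, N7} → 244
Maximum coverage at Amber: 274 repairs per month.

Amber, covering 274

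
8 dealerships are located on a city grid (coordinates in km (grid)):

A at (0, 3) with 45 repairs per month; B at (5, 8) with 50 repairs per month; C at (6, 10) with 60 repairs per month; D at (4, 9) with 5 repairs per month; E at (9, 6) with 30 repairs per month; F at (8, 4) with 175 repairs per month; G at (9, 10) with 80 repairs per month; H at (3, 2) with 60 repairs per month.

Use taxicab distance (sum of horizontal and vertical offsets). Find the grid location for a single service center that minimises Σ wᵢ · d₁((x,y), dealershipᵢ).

(8, 4)

Manhattan distance separates: Σwᵢ(|x−xᵢ|+|y−yᵢ|) = Σwᵢ|x−xᵢ| + Σwᵢ|y−yᵢ|, so x and y are optimised independently as 1-D weighted medians.
Total weight W = 505; half = 252.5.
x-coordinate, sorted with cumulative weight:
  x=0 (A, w=45) cum 45
  x=3 (H, w=60) cum 105
  x=4 (D, w=5) cum 110
  x=5 (B, w=50) cum 160
  x=6 (C, w=60) cum 220
  x=8 (F, w=175) cum 395  ← median
  x=9 (E, w=30) cum 425
  x=9 (G, w=80) cum 505
⇒ x* = 8
y-coordinate, sorted with cumulative weight:
  y=2 (H, w=60) cum 60
  y=3 (A, w=45) cum 105
  y=4 (F, w=175) cum 280  ← median
  y=6 (E, w=30) cum 310
  y=8 (B, w=50) cum 360
  y=9 (D, w=5) cum 365
  y=10 (C, w=60) cum 425
  y=10 (G, w=80) cum 505
⇒ y* = 4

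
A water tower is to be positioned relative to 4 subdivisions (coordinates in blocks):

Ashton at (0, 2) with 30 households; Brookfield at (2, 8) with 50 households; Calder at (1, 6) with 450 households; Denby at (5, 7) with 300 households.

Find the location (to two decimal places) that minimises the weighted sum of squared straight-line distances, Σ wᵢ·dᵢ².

(2.47, 6.34)

The minimiser of Σwᵢ‖p−pᵢ‖² is the weighted centroid p* = (Σwᵢpᵢ)/(Σwᵢ).
Σwᵢ = 830.
Σwᵢxᵢ = 30·0 + 50·2 + 450·1 + 300·5 = 2050.
Σwᵢyᵢ = 30·2 + 50·8 + 450·6 + 300·7 = 5260.
x* = 2050/830 = 2.47, y* = 5260/830 = 6.34.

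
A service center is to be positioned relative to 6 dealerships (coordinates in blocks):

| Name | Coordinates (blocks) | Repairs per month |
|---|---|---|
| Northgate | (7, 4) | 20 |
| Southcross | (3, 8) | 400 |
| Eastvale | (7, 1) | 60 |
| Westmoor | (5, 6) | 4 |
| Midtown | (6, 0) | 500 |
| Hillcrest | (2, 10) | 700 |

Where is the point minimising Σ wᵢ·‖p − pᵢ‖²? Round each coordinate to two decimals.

(3.67, 6.15)

The minimiser of Σwᵢ‖p−pᵢ‖² is the weighted centroid p* = (Σwᵢpᵢ)/(Σwᵢ).
Σwᵢ = 1684.
Σwᵢxᵢ = 20·7 + 400·3 + 60·7 + 4·5 + 500·6 + 700·2 = 6180.
Σwᵢyᵢ = 20·4 + 400·8 + 60·1 + 4·6 + 500·0 + 700·10 = 10364.
x* = 6180/1684 = 3.67, y* = 10364/1684 = 6.15.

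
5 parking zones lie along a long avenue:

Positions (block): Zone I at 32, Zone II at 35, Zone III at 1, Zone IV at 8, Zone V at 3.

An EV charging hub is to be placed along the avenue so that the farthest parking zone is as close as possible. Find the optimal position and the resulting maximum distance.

location 18, max distance 17

The 1-center on a line is the midpoint of the two extreme points: leftmost at 1, rightmost at 35.
Optimal location = (1 + 35)/2 = 18; maximum distance = (35 − 1)/2 = 17.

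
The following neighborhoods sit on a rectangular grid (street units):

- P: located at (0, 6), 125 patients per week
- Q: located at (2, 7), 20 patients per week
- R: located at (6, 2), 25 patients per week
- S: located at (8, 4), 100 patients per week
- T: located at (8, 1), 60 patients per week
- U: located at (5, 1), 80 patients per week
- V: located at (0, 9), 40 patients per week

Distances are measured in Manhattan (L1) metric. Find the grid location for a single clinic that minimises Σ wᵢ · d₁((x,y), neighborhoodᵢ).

(5, 4)

Manhattan distance separates: Σwᵢ(|x−xᵢ|+|y−yᵢ|) = Σwᵢ|x−xᵢ| + Σwᵢ|y−yᵢ|, so x and y are optimised independently as 1-D weighted medians.
Total weight W = 450; half = 225.
x-coordinate, sorted with cumulative weight:
  x=0 (P, w=125) cum 125
  x=0 (V, w=40) cum 165
  x=2 (Q, w=20) cum 185
  x=5 (U, w=80) cum 265  ← median
  x=6 (R, w=25) cum 290
  x=8 (S, w=100) cum 390
  x=8 (T, w=60) cum 450
⇒ x* = 5
y-coordinate, sorted with cumulative weight:
  y=1 (T, w=60) cum 60
  y=1 (U, w=80) cum 140
  y=2 (R, w=25) cum 165
  y=4 (S, w=100) cum 265  ← median
  y=6 (P, w=125) cum 390
  y=7 (Q, w=20) cum 410
  y=9 (V, w=40) cum 450
⇒ y* = 4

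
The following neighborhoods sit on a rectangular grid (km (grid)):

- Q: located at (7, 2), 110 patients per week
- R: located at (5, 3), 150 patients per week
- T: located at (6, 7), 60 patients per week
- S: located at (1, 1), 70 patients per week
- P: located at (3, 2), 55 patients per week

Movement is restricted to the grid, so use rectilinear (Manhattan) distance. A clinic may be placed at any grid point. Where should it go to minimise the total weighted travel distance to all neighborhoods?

Manhattan distance separates: Σwᵢ(|x−xᵢ|+|y−yᵢ|) = Σwᵢ|x−xᵢ| + Σwᵢ|y−yᵢ|, so x and y are optimised independently as 1-D weighted medians.
Total weight W = 445; half = 222.5.
x-coordinate, sorted with cumulative weight:
  x=1 (S, w=70) cum 70
  x=3 (P, w=55) cum 125
  x=5 (R, w=150) cum 275  ← median
  x=6 (T, w=60) cum 335
  x=7 (Q, w=110) cum 445
⇒ x* = 5
y-coordinate, sorted with cumulative weight:
  y=1 (S, w=70) cum 70
  y=2 (Q, w=110) cum 180
  y=2 (P, w=55) cum 235  ← median
  y=3 (R, w=150) cum 385
  y=7 (T, w=60) cum 445
⇒ y* = 2

(5, 2)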